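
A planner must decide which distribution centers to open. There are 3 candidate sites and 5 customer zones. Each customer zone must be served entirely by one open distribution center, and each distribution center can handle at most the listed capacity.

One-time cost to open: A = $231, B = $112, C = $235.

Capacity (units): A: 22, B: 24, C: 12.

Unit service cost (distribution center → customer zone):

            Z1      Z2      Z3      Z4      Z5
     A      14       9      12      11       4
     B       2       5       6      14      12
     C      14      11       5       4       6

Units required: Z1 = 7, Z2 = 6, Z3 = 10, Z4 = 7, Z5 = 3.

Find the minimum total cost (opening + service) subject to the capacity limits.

Open {B, C}: Z1→B 2·7=14, Z2→B 5·6=30, Z3→B 6·10=60, Z4→C 4·7=28, Z5→C 6·3=18.
Loads: B carries 23/24, C carries 10/12. Service 150; fixed 347; total 497.
Next best feasible plan costs 536.

Minimum total cost: 497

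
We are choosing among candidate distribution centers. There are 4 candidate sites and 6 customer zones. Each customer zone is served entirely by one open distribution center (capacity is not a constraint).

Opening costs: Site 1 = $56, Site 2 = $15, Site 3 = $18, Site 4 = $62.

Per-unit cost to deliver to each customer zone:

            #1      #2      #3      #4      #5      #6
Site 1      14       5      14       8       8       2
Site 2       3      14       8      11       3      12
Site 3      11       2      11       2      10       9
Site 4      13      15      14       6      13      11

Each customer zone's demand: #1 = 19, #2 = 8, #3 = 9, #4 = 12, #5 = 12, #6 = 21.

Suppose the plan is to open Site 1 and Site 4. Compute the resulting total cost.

Total cost: 741

Each customer zone is assigned to its cheapest site among the open ones.
{Site 1, Site 4}: #1→Site 4 13·19=247, #2→Site 1 5·8=40, #3→Site 1 14·9=126, #4→Site 4 6·12=72, #5→Site 1 8·12=96, #6→Site 1 2·21=42. Service 623; fixed 118; total 741.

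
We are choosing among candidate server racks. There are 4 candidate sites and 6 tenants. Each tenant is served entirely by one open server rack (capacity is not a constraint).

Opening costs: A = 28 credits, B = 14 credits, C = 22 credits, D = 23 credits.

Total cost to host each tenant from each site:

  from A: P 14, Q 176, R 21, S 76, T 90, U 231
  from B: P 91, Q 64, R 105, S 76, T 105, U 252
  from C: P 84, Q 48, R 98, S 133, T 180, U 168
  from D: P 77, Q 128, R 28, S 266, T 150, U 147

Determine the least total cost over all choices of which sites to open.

Minimum total cost: 467

For any fixed open set, each tenant goes to its cheapest open site; total = fixed + service.
{A, C}: P→A 14, Q→C 48, R→A 21, S→A 76, T→A 90, U→C 168. Service 417; fixed 50; total 467.
{A, C, D}: service 396 + fixed 73 = 469
{A, B, D}: P→A 14, Q→B 64, R→A 21, S→A 76, T→A 90, U→D 147. Service 412; fixed 65; total 477.
{A, B, C, D}: service 396 + fixed 87 = 483
No other subset beats 467.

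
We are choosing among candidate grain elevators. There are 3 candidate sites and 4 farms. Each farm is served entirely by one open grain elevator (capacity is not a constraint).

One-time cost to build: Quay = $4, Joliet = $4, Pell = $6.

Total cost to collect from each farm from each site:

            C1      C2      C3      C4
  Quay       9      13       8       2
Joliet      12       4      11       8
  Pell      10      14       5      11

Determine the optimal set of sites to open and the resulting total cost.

For any fixed open set, each farm goes to its cheapest open site; total = fixed + service.
{Quay, Joliet}: C1→Quay 9, C2→Joliet 4, C3→Quay 8, C4→Quay 2. Service 23; fixed 8; total 31.
{Quay, Joliet, Pell}: service 20 + fixed 14 = 34
{Quay}: service 32 + fixed 4 = 36
(All 7 nonempty subsets were checked; Quay and Joliet is lowest.)

Open Quay and Joliet; minimum total cost 31.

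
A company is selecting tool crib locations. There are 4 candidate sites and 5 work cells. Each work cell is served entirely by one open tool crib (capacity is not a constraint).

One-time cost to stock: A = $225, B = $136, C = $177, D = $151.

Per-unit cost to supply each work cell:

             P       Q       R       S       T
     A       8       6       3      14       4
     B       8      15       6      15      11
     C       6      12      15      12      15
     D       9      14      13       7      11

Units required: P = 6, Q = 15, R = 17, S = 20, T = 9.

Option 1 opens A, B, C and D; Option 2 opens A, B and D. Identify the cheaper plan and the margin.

Option 1: {A, B, C, D}: P→C 6·6=36, Q→A 6·15=90, R→A 3·17=51, S→D 7·20=140, T→A 4·9=36. Service 353; fixed 689; total 1042.
Option 2: {A, B, D}: P→A 8·6=48, Q→A 6·15=90, R→A 3·17=51, S→D 7·20=140, T→A 4·9=36. Service 365; fixed 512; total 877.
Difference: |1042 − 877| = 165.

Option 2 is cheaper by 165.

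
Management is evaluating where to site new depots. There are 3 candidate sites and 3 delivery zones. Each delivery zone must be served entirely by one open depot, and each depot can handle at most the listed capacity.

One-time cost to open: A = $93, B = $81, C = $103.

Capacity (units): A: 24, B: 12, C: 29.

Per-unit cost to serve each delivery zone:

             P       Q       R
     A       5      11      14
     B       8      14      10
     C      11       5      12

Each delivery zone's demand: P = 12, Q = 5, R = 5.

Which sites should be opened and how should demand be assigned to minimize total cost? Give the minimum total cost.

Open {A}: P→A 5·12=60, Q→A 11·5=55, R→A 14·5=70.
Loads: A carries 22/24. Service 185; fixed 93; total 278.
Next best feasible plan costs 320.

Minimum total cost: 278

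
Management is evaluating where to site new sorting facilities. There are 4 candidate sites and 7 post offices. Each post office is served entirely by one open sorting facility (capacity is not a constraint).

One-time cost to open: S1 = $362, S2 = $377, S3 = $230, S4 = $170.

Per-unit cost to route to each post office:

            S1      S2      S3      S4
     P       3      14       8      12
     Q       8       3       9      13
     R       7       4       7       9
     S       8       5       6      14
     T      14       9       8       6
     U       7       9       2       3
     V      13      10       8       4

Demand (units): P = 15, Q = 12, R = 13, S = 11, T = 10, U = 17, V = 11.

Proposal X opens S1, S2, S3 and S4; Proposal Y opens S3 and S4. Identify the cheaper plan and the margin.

Proposal X: {S1, S2, S3, S4}: P→S1 3·15=45, Q→S2 3·12=36, R→S2 4·13=52, S→S2 5·11=55, T→S4 6·10=60, U→S3 2·17=34, V→S4 4·11=44. Service 326; fixed 1139; total 1465.
Proposal Y: {S3, S4}: P→S3 8·15=120, Q→S3 9·12=108, R→S3 7·13=91, S→S3 6·11=66, T→S4 6·10=60, U→S3 2·17=34, V→S4 4·11=44. Service 523; fixed 400; total 923.
Difference: |1465 − 923| = 542.

Proposal Y is cheaper by 542.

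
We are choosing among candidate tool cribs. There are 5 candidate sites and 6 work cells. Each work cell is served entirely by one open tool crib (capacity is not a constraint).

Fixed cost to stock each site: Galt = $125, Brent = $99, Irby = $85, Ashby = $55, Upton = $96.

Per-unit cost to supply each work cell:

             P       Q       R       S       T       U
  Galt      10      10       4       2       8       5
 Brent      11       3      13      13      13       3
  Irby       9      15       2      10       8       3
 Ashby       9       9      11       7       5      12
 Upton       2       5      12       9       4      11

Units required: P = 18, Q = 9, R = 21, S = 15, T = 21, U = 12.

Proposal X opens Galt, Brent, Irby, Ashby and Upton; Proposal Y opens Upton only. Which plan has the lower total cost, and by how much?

Proposal X: {Galt, Brent, Irby, Ashby, Upton}: P→Upton 2·18=36, Q→Brent 3·9=27, R→Irby 2·21=42, S→Galt 2·15=30, T→Upton 4·21=84, U→Brent 3·12=36. Service 255; fixed 460; total 715.
Proposal Y: {Upton}: P→Upton 2·18=36, Q→Upton 5·9=45, R→Upton 12·21=252, S→Upton 9·15=135, T→Upton 4·21=84, U→Upton 11·12=132. Service 684; fixed 96; total 780.
Difference: |715 − 780| = 65.

Proposal X is cheaper by 65.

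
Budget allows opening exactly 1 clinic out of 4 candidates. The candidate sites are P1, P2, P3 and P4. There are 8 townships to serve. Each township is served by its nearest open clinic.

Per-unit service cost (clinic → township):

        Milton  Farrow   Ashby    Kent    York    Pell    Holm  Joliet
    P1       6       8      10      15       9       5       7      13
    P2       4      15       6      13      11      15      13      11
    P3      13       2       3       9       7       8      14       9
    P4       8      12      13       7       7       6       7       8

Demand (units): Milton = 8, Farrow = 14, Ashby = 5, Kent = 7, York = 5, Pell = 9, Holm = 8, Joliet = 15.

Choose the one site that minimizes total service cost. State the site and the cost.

With exactly 1 open, each township uses its cheapest among the chosen.
{P3}: Milton→P3 13·8=104, Farrow→P3 2·14=28, Ashby→P3 3·5=15, Kent→P3 9·7=63, York→P3 7·5=35, Pell→P3 8·9=72, Holm→P3 14·8=112, Joliet→P3 9·15=135. Service cost 564.
{P4}: service cost 611
{P1}: service cost 656
Among all 4 size-1 choices, {P3} is lowest.

Choose P3 only; total service cost 564.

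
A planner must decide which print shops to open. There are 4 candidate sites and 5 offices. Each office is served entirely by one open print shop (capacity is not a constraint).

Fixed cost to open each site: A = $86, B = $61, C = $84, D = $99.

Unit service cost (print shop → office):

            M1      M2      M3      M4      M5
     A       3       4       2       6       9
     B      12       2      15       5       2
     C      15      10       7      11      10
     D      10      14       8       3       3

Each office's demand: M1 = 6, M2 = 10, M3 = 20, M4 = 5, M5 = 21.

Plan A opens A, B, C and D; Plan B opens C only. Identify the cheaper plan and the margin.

Plan A is cheaper by 214.

Plan A: {A, B, C, D}: M1→A 3·6=18, M2→B 2·10=20, M3→A 2·20=40, M4→D 3·5=15, M5→B 2·21=42. Service 135; fixed 330; total 465.
Plan B: {C}: M1→C 15·6=90, M2→C 10·10=100, M3→C 7·20=140, M4→C 11·5=55, M5→C 10·21=210. Service 595; fixed 84; total 679.
Difference: |465 − 679| = 214.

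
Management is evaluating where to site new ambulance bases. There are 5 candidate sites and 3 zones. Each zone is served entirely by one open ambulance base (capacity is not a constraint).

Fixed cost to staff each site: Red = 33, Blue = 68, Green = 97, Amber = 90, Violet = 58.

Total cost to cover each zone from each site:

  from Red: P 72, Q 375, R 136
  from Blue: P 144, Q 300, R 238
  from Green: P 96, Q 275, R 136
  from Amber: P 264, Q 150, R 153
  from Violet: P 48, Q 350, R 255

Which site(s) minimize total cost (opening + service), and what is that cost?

Open Red and Amber; minimum total cost 481.

For any fixed open set, each zone goes to its cheapest open site; total = fixed + service.
{Red, Amber}: P→Red 72, Q→Amber 150, R→Red 136. Service 358; fixed 123; total 481.
{Amber, Violet}: service 351 + fixed 148 = 499
{Red, Amber, Violet}: service 334 + fixed 181 = 515
{Red, Blue, Green, Amber, Violet}: service 334 + fixed 346 = 680
No other subset beats 481.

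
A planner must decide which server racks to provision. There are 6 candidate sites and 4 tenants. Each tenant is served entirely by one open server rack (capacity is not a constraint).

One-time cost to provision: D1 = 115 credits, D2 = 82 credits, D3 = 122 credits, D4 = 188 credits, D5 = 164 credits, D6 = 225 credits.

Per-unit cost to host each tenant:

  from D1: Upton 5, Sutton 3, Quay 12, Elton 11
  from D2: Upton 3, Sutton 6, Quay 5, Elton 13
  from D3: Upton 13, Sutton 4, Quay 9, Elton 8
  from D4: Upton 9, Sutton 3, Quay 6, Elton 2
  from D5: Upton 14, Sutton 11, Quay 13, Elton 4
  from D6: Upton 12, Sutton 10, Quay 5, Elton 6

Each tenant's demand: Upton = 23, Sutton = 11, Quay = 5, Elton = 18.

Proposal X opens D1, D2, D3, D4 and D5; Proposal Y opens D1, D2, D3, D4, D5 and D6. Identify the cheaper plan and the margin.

Proposal X: {D1, D2, D3, D4, D5}: Upton→D2 3·23=69, Sutton→D1 3·11=33, Quay→D2 5·5=25, Elton→D4 2·18=36. Service 163; fixed 671; total 834.
Proposal Y: {D1, D2, D3, D4, D5, D6}: Upton→D2 3·23=69, Sutton→D1 3·11=33, Quay→D2 5·5=25, Elton→D4 2·18=36. Service 163; fixed 896; total 1059.
Difference: |834 − 1059| = 225.

Proposal X is cheaper by 225.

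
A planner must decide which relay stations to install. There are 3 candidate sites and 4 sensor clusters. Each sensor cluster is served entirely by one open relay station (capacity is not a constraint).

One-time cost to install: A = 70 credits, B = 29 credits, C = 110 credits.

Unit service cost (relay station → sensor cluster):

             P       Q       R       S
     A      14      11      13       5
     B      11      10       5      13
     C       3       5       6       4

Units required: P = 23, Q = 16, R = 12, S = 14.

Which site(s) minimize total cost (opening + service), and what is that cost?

For any fixed open set, each sensor cluster goes to its cheapest open site; total = fixed + service.
{C}: P→C 3·23=69, Q→C 5·16=80, R→C 6·12=72, S→C 4·14=56. Service 277; fixed 110; total 387.
{B, C}: service 265 + fixed 139 = 404
{A, C}: P→C 3·23=69, Q→C 5·16=80, R→C 6·12=72, S→C 4·14=56. Service 277; fixed 180; total 457.
{A, B, C}: P→C 3·23=69, Q→C 5·16=80, R→B 5·12=60, S→C 4·14=56. Service 265; fixed 209; total 474.
No other subset beats 387.

Open C only; minimum total cost 387.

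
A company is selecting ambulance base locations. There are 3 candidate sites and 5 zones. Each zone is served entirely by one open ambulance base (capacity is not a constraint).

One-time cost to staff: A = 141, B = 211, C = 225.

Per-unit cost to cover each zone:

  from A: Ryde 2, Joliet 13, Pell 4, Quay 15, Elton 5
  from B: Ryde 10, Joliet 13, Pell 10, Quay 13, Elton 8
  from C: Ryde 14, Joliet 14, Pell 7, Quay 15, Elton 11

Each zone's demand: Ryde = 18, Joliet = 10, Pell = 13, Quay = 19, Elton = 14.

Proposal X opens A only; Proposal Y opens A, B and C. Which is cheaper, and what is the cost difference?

Proposal X: {A}: Ryde→A 2·18=36, Joliet→A 13·10=130, Pell→A 4·13=52, Quay→A 15·19=285, Elton→A 5·14=70. Service 573; fixed 141; total 714.
Proposal Y: {A, B, C}: Ryde→A 2·18=36, Joliet→A 13·10=130, Pell→A 4·13=52, Quay→B 13·19=247, Elton→A 5·14=70. Service 535; fixed 577; total 1112.
Difference: |714 − 1112| = 398.

Proposal X is cheaper by 398.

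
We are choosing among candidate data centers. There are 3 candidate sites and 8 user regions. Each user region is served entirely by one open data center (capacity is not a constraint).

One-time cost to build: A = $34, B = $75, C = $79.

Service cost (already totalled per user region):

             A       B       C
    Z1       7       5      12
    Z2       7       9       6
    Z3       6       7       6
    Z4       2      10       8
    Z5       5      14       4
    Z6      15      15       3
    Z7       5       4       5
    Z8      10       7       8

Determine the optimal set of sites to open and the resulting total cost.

Open A only; minimum total cost 91.

For any fixed open set, each user region goes to its cheapest open site; total = fixed + service.
{A}: Z1→A 7, Z2→A 7, Z3→A 6, Z4→A 2, Z5→A 5, Z6→A 15, Z7→A 5, Z8→A 10. Service 57; fixed 34; total 91.
{C}: service 52 + fixed 79 = 131
{B}: Z1→B 5, Z2→B 9, Z3→B 7, Z4→B 10, Z5→B 14, Z6→B 15, Z7→B 4, Z8→B 7. Service 71; fixed 75; total 146.
{A, B, C}: service 37 + fixed 188 = 225
No other subset beats 91.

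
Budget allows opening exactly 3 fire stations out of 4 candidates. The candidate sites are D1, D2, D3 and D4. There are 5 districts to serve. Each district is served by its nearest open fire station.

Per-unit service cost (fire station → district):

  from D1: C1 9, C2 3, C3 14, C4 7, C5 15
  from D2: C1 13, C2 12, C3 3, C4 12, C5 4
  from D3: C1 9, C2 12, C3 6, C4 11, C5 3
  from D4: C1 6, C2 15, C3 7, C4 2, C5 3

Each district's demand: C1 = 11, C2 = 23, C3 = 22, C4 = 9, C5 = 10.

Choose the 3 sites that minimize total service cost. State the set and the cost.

Choose D1, D2 and D4; total service cost 249.

With exactly 3 open, each district uses its cheapest among the chosen.
{D1, D2, D4}: C1→D4 6·11=66, C2→D1 3·23=69, C3→D2 3·22=66, C4→D4 2·9=18, C5→D4 3·10=30. Service cost 249.
{D1, D3, D4}: service cost 315
{D1, D2, D3}: service cost 327
Among all 4 size-3 choices, {D1, D2, D4} is lowest.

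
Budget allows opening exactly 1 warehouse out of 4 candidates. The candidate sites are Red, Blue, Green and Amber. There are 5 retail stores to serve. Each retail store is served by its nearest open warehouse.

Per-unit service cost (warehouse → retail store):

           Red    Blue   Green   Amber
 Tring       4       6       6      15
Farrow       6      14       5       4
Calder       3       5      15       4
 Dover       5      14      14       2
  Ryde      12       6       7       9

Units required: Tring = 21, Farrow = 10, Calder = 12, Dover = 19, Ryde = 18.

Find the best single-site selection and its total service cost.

With exactly 1 open, each retail store uses its cheapest among the chosen.
{Red}: Tring→Red 4·21=84, Farrow→Red 6·10=60, Calder→Red 3·12=36, Dover→Red 5·19=95, Ryde→Red 12·18=216. Service cost 491.
{Amber}: service cost 603
{Blue}: service cost 700
Among all 4 size-1 choices, {Red} is lowest.

Choose Red only; total service cost 491.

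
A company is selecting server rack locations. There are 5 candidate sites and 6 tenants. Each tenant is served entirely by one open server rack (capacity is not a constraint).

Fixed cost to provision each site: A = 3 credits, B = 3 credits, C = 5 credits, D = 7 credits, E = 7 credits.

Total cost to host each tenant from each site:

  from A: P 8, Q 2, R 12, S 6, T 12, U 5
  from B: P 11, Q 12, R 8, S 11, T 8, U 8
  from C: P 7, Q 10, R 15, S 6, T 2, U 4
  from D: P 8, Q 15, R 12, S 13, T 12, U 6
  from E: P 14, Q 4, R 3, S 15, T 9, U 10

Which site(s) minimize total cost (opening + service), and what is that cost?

Open C and E; minimum total cost 38.

For any fixed open set, each tenant goes to its cheapest open site; total = fixed + service.
{C, E}: P→C 7, Q→E 4, R→E 3, S→C 6, T→C 2, U→C 4. Service 26; fixed 12; total 38.
{A, C, E}: service 24 + fixed 15 = 39
{A, B, C}: P→C 7, Q→A 2, R→B 8, S→A 6, T→C 2, U→C 4. Service 29; fixed 11; total 40.
{A, B, C, D, E}: P→C 7, Q→A 2, R→E 3, S→A 6, T→C 2, U→C 4. Service 24; fixed 25; total 49.
No other subset beats 38.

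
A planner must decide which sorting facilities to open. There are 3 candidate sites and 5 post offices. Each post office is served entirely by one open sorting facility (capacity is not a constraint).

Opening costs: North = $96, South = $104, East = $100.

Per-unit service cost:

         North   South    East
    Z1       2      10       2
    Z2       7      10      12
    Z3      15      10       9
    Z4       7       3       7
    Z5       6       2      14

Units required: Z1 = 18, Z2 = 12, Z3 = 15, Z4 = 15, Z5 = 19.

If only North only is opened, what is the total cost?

Total cost: 660

Each post office is assigned to its cheapest site among the open ones.
{North}: Z1→North 2·18=36, Z2→North 7·12=84, Z3→North 15·15=225, Z4→North 7·15=105, Z5→North 6·19=114. Service 564; fixed 96; total 660.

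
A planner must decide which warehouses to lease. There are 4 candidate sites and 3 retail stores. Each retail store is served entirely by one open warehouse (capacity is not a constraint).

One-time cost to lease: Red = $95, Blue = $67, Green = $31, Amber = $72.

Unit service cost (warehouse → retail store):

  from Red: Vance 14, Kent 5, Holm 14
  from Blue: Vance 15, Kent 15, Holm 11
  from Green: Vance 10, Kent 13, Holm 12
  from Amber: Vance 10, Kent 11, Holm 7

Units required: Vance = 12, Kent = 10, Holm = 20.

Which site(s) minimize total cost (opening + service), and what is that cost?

Open Amber only; minimum total cost 442.

For any fixed open set, each retail store goes to its cheapest open site; total = fixed + service.
{Amber}: Vance→Amber 10·12=120, Kent→Amber 11·10=110, Holm→Amber 7·20=140. Service 370; fixed 72; total 442.
{Green, Amber}: service 370 + fixed 103 = 473
{Red, Amber}: service 310 + fixed 167 = 477
{Red, Blue, Green, Amber}: Vance→Green 10·12=120, Kent→Red 5·10=50, Holm→Amber 7·20=140. Service 310; fixed 265; total 575.
No other subset beats 442.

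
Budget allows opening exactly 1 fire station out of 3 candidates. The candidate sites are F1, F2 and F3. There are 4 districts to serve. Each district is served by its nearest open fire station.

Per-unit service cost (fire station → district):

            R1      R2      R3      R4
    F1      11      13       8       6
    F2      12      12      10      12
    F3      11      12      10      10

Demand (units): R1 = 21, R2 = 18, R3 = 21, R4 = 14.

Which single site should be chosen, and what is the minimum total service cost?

With exactly 1 open, each district uses its cheapest among the chosen.
{F1}: R1→F1 11·21=231, R2→F1 13·18=234, R3→F1 8·21=168, R4→F1 6·14=84. Service cost 717.
{F3}: service cost 797
{F2}: service cost 846
Among all 3 size-1 choices, {F1} is lowest.

Choose F1 only; total service cost 717.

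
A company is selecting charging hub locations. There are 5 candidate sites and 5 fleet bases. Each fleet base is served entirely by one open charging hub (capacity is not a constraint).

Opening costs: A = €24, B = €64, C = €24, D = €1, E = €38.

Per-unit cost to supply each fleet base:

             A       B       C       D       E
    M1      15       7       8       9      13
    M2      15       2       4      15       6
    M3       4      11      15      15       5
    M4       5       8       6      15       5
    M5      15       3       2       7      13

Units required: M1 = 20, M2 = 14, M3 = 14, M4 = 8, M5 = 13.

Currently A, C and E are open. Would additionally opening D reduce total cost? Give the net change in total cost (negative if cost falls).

Current service cost with {A, C, E}: 338.
Adding D: each fleet base re-picks its cheapest; new service cost 338, saving 0.
Extra fixed cost: 1. Net change = 1 − 0 = 1.
(Totals: 424 → 425.)

No — net change +1 (cost rises by 1).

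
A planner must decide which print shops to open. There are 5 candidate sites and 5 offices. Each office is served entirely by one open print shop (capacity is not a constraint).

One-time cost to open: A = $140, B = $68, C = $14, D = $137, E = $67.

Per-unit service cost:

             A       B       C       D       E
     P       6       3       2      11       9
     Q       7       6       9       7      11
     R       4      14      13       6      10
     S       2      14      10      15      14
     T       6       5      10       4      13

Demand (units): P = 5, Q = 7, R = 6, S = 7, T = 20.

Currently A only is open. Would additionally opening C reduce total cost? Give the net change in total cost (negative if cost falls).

Yes — net change −6 (cost falls by 6).

Current service cost with {A}: 237.
Adding C: each office re-picks its cheapest; new service cost 217, saving 20.
Extra fixed cost: 14. Net change = 14 − 20 = -6.
(Totals: 377 → 371.)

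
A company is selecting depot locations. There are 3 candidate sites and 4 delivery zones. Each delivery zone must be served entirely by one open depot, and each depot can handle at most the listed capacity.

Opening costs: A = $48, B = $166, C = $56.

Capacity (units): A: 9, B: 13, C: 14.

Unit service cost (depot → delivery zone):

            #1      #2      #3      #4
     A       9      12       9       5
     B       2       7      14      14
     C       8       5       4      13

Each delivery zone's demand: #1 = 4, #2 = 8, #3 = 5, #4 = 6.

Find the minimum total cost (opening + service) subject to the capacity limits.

Open {A, C}: #1→A 9·4=36, #2→C 5·8=40, #3→A 9·5=45, #4→C 13·6=78.
Loads: A carries 9/9, C carries 14/14. Service 199; fixed 104; total 303.
Next best feasible plan costs 368.

Minimum total cost: 303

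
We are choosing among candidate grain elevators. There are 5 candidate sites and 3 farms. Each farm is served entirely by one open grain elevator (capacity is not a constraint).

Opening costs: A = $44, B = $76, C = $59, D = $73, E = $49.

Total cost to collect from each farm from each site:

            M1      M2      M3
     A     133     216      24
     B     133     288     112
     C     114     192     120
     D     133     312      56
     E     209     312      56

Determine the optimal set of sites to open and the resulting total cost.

Open A only; minimum total cost 417.

For any fixed open set, each farm goes to its cheapest open site; total = fixed + service.
{A}: M1→A 133, M2→A 216, M3→A 24. Service 373; fixed 44; total 417.
{A, C}: service 330 + fixed 103 = 433
{A, E}: M1→A 133, M2→A 216, M3→A 24. Service 373; fixed 93; total 466.
{A, B, C, D, E}: service 330 + fixed 301 = 631
No other subset beats 417.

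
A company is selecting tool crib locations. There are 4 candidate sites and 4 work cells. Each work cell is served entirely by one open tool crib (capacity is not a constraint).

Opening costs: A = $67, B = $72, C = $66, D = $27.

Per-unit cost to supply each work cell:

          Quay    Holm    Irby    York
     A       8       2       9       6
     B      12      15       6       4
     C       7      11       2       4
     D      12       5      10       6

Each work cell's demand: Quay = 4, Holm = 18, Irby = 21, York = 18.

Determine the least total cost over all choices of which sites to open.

Minimum total cost: 311

For any fixed open set, each work cell goes to its cheapest open site; total = fixed + service.
{A, C}: Quay→C 7·4=28, Holm→A 2·18=36, Irby→C 2·21=42, York→C 4·18=72. Service 178; fixed 133; total 311.
{C, D}: service 232 + fixed 93 = 325
{A, C, D}: service 178 + fixed 160 = 338
{A, B, C, D}: service 178 + fixed 232 = 410
No other subset beats 311.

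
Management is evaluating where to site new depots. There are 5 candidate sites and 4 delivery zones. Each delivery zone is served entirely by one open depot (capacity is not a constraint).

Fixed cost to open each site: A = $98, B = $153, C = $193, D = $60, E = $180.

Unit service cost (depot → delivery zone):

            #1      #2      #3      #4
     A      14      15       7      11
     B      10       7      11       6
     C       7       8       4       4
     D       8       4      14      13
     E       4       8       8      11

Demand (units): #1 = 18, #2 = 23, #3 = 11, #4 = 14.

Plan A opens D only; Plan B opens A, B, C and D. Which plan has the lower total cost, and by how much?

Plan A is cheaper by 190.

Plan A: {D}: #1→D 8·18=144, #2→D 4·23=92, #3→D 14·11=154, #4→D 13·14=182. Service 572; fixed 60; total 632.
Plan B: {A, B, C, D}: #1→C 7·18=126, #2→D 4·23=92, #3→C 4·11=44, #4→C 4·14=56. Service 318; fixed 504; total 822.
Difference: |632 − 822| = 190.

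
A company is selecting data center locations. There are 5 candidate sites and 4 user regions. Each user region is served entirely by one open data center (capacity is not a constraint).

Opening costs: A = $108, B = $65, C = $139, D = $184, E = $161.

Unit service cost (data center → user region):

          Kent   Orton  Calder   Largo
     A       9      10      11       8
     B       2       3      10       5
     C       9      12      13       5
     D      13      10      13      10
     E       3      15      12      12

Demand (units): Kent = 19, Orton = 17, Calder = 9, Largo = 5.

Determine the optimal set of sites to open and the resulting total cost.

Open B only; minimum total cost 269.

For any fixed open set, each user region goes to its cheapest open site; total = fixed + service.
{B}: Kent→B 2·19=38, Orton→B 3·17=51, Calder→B 10·9=90, Largo→B 5·5=25. Service 204; fixed 65; total 269.
{A, B}: Kent→B 2·19=38, Orton→B 3·17=51, Calder→B 10·9=90, Largo→B 5·5=25. Service 204; fixed 173; total 377.
{B, C}: Kent→B 2·19=38, Orton→B 3·17=51, Calder→B 10·9=90, Largo→B 5·5=25. Service 204; fixed 204; total 408.
{A, B, C, D, E}: Kent→B 2·19=38, Orton→B 3·17=51, Calder→B 10·9=90, Largo→B 5·5=25. Service 204; fixed 657; total 861.
No other subset beats 269.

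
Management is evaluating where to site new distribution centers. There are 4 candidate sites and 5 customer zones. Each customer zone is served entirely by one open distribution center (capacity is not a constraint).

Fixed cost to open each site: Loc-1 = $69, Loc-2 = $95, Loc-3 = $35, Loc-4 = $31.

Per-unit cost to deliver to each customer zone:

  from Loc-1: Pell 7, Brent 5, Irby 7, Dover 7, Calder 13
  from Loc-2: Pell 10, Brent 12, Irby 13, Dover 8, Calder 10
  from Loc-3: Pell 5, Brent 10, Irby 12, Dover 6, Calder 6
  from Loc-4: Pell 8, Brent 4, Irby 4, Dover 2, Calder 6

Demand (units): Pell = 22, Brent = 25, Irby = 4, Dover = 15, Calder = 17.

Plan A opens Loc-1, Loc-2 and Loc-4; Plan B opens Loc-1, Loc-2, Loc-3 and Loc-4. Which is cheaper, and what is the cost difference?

Plan B is cheaper by 9.

Plan A: {Loc-1, Loc-2, Loc-4}: Pell→Loc-1 7·22=154, Brent→Loc-4 4·25=100, Irby→Loc-4 4·4=16, Dover→Loc-4 2·15=30, Calder→Loc-4 6·17=102. Service 402; fixed 195; total 597.
Plan B: {Loc-1, Loc-2, Loc-3, Loc-4}: Pell→Loc-3 5·22=110, Brent→Loc-4 4·25=100, Irby→Loc-4 4·4=16, Dover→Loc-4 2·15=30, Calder→Loc-3 6·17=102. Service 358; fixed 230; total 588.
Difference: |597 − 588| = 9.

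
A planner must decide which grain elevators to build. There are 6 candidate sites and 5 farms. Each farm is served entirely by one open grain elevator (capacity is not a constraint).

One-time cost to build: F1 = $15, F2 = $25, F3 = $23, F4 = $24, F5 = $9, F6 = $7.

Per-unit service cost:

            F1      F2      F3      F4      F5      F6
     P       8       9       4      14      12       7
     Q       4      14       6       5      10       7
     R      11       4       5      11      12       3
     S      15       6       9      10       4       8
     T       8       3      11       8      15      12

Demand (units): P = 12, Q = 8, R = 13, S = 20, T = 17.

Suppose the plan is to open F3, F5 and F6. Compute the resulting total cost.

Each farm is assigned to its cheapest site among the open ones.
{F3, F5, F6}: P→F3 4·12=48, Q→F3 6·8=48, R→F6 3·13=39, S→F5 4·20=80, T→F3 11·17=187. Service 402; fixed 39; total 441.

Total cost: 441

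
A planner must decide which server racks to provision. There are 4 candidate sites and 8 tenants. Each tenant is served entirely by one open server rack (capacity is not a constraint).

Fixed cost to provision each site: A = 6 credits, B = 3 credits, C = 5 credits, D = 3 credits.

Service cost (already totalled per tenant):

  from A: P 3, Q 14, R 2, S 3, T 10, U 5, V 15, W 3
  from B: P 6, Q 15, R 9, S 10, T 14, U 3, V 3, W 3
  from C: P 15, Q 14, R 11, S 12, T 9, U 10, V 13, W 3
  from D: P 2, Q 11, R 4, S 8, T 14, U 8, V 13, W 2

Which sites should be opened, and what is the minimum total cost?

Open A, B and D; minimum total cost 48.

For any fixed open set, each tenant goes to its cheapest open site; total = fixed + service.
{A, B, D}: P→D 2, Q→D 11, R→A 2, S→A 3, T→A 10, U→B 3, V→B 3, W→D 2. Service 36; fixed 12; total 48.
{A, B}: P→A 3, Q→A 14, R→A 2, S→A 3, T→A 10, U→B 3, V→B 3, W→A 3. Service 41; fixed 9; total 50.
{A, B, C, D}: P→D 2, Q→D 11, R→A 2, S→A 3, T→C 9, U→B 3, V→B 3, W→D 2. Service 35; fixed 17; total 52.
{B}: P→B 6, Q→B 15, R→B 9, S→B 10, T→B 14, U→B 3, V→B 3, W→B 3. Service 63; fixed 3; total 66.
No other subset beats 48.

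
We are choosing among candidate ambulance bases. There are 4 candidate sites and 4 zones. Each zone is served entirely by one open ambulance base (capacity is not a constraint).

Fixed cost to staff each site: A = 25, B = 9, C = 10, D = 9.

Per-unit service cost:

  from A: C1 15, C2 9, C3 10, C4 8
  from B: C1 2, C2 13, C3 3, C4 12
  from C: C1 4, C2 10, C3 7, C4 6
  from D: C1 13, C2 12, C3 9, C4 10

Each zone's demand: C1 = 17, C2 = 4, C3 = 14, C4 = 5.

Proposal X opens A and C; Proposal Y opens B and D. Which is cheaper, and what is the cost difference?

Proposal Y is cheaper by 75.

Proposal X: {A, C}: C1→C 4·17=68, C2→A 9·4=36, C3→C 7·14=98, C4→C 6·5=30. Service 232; fixed 35; total 267.
Proposal Y: {B, D}: C1→B 2·17=34, C2→D 12·4=48, C3→B 3·14=42, C4→D 10·5=50. Service 174; fixed 18; total 192.
Difference: |267 − 192| = 75.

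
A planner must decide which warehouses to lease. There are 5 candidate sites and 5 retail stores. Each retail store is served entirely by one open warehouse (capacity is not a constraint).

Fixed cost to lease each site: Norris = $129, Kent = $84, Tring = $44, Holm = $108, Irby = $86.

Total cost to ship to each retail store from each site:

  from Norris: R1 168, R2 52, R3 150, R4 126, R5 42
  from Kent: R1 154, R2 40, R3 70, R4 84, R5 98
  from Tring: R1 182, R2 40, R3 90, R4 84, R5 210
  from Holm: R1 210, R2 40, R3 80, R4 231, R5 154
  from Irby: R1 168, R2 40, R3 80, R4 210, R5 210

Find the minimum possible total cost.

Minimum total cost: 530

For any fixed open set, each retail store goes to its cheapest open site; total = fixed + service.
{Kent}: R1→Kent 154, R2→Kent 40, R3→Kent 70, R4→Kent 84, R5→Kent 98. Service 446; fixed 84; total 530.
{Kent, Tring}: R1→Kent 154, R2→Kent 40, R3→Kent 70, R4→Kent 84, R5→Kent 98. Service 446; fixed 128; total 574.
{Norris, Tring}: R1→Norris 168, R2→Tring 40, R3→Tring 90, R4→Tring 84, R5→Norris 42. Service 424; fixed 173; total 597.
{Norris, Kent, Tring, Holm, Irby}: service 390 + fixed 451 = 841
No other subset beats 530.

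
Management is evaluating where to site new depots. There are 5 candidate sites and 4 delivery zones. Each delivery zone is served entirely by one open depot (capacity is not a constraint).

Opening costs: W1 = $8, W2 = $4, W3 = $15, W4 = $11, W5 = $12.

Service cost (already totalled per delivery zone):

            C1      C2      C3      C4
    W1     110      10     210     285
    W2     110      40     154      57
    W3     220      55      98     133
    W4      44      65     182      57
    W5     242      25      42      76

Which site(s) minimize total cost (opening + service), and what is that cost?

For any fixed open set, each delivery zone goes to its cheapest open site; total = fixed + service.
{W1, W4, W5}: C1→W4 44, C2→W1 10, C3→W5 42, C4→W4 57. Service 153; fixed 31; total 184.
{W1, W2, W4, W5}: service 153 + fixed 35 = 188
{W4, W5}: C1→W4 44, C2→W5 25, C3→W5 42, C4→W4 57. Service 168; fixed 23; total 191.
{W1, W2, W3, W4, W5}: service 153 + fixed 50 = 203
No other subset beats 184.

Open W1, W4 and W5; minimum total cost 184.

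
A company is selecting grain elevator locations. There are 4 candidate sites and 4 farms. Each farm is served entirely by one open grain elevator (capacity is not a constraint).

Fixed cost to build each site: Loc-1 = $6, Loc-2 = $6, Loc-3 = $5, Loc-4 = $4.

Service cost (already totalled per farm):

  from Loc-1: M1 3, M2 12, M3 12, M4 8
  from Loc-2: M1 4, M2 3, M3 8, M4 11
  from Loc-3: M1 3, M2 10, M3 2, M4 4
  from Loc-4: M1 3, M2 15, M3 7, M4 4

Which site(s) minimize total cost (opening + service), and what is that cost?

For any fixed open set, each farm goes to its cheapest open site; total = fixed + service.
{Loc-2, Loc-3}: M1→Loc-3 3, M2→Loc-2 3, M3→Loc-3 2, M4→Loc-3 4. Service 12; fixed 11; total 23.
{Loc-3}: service 19 + fixed 5 = 24
{Loc-2, Loc-3, Loc-4}: service 12 + fixed 15 = 27
{Loc-1, Loc-2, Loc-3, Loc-4}: service 12 + fixed 21 = 33
No other subset beats 23.

Open Loc-2 and Loc-3; minimum total cost 23.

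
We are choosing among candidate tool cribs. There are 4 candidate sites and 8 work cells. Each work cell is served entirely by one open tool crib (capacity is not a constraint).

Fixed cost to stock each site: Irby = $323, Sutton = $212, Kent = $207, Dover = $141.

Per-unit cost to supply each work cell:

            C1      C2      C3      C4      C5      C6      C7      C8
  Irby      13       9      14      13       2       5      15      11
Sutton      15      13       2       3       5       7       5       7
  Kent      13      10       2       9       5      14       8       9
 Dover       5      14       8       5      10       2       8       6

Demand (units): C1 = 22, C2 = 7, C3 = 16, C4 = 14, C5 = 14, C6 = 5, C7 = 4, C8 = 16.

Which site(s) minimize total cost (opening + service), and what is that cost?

For any fixed open set, each work cell goes to its cheapest open site; total = fixed + service.
{Sutton, Dover}: C1→Dover 5·22=110, C2→Sutton 13·7=91, C3→Sutton 2·16=32, C4→Sutton 3·14=42, C5→Sutton 5·14=70, C6→Dover 2·5=10, C7→Sutton 5·4=20, C8→Dover 6·16=96. Service 471; fixed 353; total 824.
{Dover}: C1→Dover 5·22=110, C2→Dover 14·7=98, C3→Dover 8·16=128, C4→Dover 5·14=70, C5→Dover 10·14=140, C6→Dover 2·5=10, C7→Dover 8·4=32, C8→Dover 6·16=96. Service 684; fixed 141; total 825.
{Kent, Dover}: service 490 + fixed 348 = 838
{Irby, Sutton, Kent, Dover}: C1→Dover 5·22=110, C2→Irby 9·7=63, C3→Sutton 2·16=32, C4→Sutton 3·14=42, C5→Irby 2·14=28, C6→Dover 2·5=10, C7→Sutton 5·4=20, C8→Dover 6·16=96. Service 401; fixed 883; total 1284.
No other subset beats 824.

Open Sutton and Dover; minimum total cost 824.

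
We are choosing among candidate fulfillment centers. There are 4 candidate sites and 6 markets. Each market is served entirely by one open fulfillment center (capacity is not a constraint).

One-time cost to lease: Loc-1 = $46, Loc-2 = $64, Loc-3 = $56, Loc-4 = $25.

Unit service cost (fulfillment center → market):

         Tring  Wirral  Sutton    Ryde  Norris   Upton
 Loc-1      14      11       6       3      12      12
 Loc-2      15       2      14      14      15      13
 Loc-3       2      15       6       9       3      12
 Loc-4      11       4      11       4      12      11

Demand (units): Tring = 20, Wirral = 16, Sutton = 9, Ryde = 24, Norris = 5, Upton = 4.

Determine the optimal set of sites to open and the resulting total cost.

Open Loc-3 and Loc-4; minimum total cost 394.

For any fixed open set, each market goes to its cheapest open site; total = fixed + service.
{Loc-3, Loc-4}: Tring→Loc-3 2·20=40, Wirral→Loc-4 4·16=64, Sutton→Loc-3 6·9=54, Ryde→Loc-4 4·24=96, Norris→Loc-3 3·5=15, Upton→Loc-4 11·4=44. Service 313; fixed 81; total 394.
{Loc-1, Loc-3, Loc-4}: service 289 + fixed 127 = 416
{Loc-2, Loc-3, Loc-4}: service 281 + fixed 145 = 426
{Loc-1, Loc-2, Loc-3, Loc-4}: Tring→Loc-3 2·20=40, Wirral→Loc-2 2·16=32, Sutton→Loc-1 6·9=54, Ryde→Loc-1 3·24=72, Norris→Loc-3 3·5=15, Upton→Loc-4 11·4=44. Service 257; fixed 191; total 448.
No other subset beats 394.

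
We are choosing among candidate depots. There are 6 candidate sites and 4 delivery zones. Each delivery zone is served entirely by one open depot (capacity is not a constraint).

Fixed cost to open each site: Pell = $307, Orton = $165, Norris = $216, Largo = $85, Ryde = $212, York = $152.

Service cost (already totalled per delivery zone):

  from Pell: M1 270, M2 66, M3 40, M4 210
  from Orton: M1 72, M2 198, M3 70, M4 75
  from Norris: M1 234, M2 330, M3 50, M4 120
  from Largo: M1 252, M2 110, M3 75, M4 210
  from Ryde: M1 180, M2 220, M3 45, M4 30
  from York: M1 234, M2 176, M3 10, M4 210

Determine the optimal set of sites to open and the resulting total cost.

Open Orton and Largo; minimum total cost 577.

For any fixed open set, each delivery zone goes to its cheapest open site; total = fixed + service.
{Orton, Largo}: M1→Orton 72, M2→Largo 110, M3→Orton 70, M4→Orton 75. Service 327; fixed 250; total 577.
{Orton}: service 415 + fixed 165 = 580
{Orton, York}: service 333 + fixed 317 = 650
{Pell, Orton, Norris, Largo, Ryde, York}: service 178 + fixed 1137 = 1315
No other subset beats 577.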